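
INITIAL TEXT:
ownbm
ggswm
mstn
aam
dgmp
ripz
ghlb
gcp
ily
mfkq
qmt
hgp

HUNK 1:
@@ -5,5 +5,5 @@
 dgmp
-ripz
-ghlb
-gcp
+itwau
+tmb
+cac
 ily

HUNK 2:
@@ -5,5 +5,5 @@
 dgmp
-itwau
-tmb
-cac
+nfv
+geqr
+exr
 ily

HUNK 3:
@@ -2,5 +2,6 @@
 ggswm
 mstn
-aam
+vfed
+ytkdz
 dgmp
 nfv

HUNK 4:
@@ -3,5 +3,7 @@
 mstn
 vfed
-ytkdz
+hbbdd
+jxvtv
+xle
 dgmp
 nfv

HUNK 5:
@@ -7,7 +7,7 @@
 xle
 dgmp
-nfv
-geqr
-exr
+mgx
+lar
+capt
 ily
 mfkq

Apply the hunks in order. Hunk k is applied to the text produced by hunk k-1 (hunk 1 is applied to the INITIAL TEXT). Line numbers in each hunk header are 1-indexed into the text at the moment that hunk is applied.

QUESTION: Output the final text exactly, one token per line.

Answer: ownbm
ggswm
mstn
vfed
hbbdd
jxvtv
xle
dgmp
mgx
lar
capt
ily
mfkq
qmt
hgp

Derivation:
Hunk 1: at line 5 remove [ripz,ghlb,gcp] add [itwau,tmb,cac] -> 12 lines: ownbm ggswm mstn aam dgmp itwau tmb cac ily mfkq qmt hgp
Hunk 2: at line 5 remove [itwau,tmb,cac] add [nfv,geqr,exr] -> 12 lines: ownbm ggswm mstn aam dgmp nfv geqr exr ily mfkq qmt hgp
Hunk 3: at line 2 remove [aam] add [vfed,ytkdz] -> 13 lines: ownbm ggswm mstn vfed ytkdz dgmp nfv geqr exr ily mfkq qmt hgp
Hunk 4: at line 3 remove [ytkdz] add [hbbdd,jxvtv,xle] -> 15 lines: ownbm ggswm mstn vfed hbbdd jxvtv xle dgmp nfv geqr exr ily mfkq qmt hgp
Hunk 5: at line 7 remove [nfv,geqr,exr] add [mgx,lar,capt] -> 15 lines: ownbm ggswm mstn vfed hbbdd jxvtv xle dgmp mgx lar capt ily mfkq qmt hgp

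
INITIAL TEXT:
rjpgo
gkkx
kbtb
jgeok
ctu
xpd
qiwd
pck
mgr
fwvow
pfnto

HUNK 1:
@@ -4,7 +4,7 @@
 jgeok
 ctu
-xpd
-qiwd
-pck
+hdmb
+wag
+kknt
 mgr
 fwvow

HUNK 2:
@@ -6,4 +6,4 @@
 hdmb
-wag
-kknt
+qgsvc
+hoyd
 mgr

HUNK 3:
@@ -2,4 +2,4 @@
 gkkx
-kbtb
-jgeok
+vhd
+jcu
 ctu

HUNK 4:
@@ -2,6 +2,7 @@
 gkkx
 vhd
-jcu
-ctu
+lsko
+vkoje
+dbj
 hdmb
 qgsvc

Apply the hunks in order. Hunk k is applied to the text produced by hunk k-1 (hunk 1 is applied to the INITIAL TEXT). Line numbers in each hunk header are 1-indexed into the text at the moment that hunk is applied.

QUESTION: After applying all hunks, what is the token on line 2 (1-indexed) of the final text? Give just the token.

Hunk 1: at line 4 remove [xpd,qiwd,pck] add [hdmb,wag,kknt] -> 11 lines: rjpgo gkkx kbtb jgeok ctu hdmb wag kknt mgr fwvow pfnto
Hunk 2: at line 6 remove [wag,kknt] add [qgsvc,hoyd] -> 11 lines: rjpgo gkkx kbtb jgeok ctu hdmb qgsvc hoyd mgr fwvow pfnto
Hunk 3: at line 2 remove [kbtb,jgeok] add [vhd,jcu] -> 11 lines: rjpgo gkkx vhd jcu ctu hdmb qgsvc hoyd mgr fwvow pfnto
Hunk 4: at line 2 remove [jcu,ctu] add [lsko,vkoje,dbj] -> 12 lines: rjpgo gkkx vhd lsko vkoje dbj hdmb qgsvc hoyd mgr fwvow pfnto
Final line 2: gkkx

Answer: gkkx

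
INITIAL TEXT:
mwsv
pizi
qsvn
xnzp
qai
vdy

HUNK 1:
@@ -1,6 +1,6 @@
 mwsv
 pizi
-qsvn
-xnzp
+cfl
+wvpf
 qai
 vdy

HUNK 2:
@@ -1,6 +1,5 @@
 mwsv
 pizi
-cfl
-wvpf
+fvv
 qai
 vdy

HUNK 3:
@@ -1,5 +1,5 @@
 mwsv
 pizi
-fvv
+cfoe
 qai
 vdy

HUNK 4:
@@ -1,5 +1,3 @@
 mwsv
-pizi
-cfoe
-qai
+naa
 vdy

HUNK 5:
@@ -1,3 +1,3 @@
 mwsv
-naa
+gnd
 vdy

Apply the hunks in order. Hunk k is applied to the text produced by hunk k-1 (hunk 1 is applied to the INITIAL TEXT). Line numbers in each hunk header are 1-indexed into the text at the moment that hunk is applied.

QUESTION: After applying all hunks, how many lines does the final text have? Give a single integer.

Answer: 3

Derivation:
Hunk 1: at line 1 remove [qsvn,xnzp] add [cfl,wvpf] -> 6 lines: mwsv pizi cfl wvpf qai vdy
Hunk 2: at line 1 remove [cfl,wvpf] add [fvv] -> 5 lines: mwsv pizi fvv qai vdy
Hunk 3: at line 1 remove [fvv] add [cfoe] -> 5 lines: mwsv pizi cfoe qai vdy
Hunk 4: at line 1 remove [pizi,cfoe,qai] add [naa] -> 3 lines: mwsv naa vdy
Hunk 5: at line 1 remove [naa] add [gnd] -> 3 lines: mwsv gnd vdy
Final line count: 3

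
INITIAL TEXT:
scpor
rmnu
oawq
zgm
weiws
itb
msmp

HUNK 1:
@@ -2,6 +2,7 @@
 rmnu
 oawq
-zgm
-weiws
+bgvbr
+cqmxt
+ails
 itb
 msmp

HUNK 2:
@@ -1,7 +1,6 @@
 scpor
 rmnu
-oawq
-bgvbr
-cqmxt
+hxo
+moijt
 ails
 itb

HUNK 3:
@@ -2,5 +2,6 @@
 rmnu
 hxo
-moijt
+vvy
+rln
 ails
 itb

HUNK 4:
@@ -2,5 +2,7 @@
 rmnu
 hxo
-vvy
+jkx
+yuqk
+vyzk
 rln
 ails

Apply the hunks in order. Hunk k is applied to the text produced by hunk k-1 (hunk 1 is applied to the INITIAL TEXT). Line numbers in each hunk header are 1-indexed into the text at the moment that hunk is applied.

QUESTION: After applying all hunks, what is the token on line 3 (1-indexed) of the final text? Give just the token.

Hunk 1: at line 2 remove [zgm,weiws] add [bgvbr,cqmxt,ails] -> 8 lines: scpor rmnu oawq bgvbr cqmxt ails itb msmp
Hunk 2: at line 1 remove [oawq,bgvbr,cqmxt] add [hxo,moijt] -> 7 lines: scpor rmnu hxo moijt ails itb msmp
Hunk 3: at line 2 remove [moijt] add [vvy,rln] -> 8 lines: scpor rmnu hxo vvy rln ails itb msmp
Hunk 4: at line 2 remove [vvy] add [jkx,yuqk,vyzk] -> 10 lines: scpor rmnu hxo jkx yuqk vyzk rln ails itb msmp
Final line 3: hxo

Answer: hxo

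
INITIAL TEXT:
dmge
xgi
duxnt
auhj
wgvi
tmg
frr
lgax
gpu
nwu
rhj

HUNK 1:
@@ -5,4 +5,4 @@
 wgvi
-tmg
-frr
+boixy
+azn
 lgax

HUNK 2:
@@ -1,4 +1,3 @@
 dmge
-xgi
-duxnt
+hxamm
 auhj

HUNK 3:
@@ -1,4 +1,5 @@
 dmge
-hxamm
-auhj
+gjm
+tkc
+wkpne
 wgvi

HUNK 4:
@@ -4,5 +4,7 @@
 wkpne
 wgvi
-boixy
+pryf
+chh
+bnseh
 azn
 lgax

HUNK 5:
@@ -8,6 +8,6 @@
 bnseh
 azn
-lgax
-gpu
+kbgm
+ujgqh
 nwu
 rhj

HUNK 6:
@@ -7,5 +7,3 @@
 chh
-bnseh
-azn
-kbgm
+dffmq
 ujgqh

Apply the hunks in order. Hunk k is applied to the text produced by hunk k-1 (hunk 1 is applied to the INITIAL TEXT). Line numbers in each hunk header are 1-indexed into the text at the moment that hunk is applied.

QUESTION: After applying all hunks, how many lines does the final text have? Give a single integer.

Answer: 11

Derivation:
Hunk 1: at line 5 remove [tmg,frr] add [boixy,azn] -> 11 lines: dmge xgi duxnt auhj wgvi boixy azn lgax gpu nwu rhj
Hunk 2: at line 1 remove [xgi,duxnt] add [hxamm] -> 10 lines: dmge hxamm auhj wgvi boixy azn lgax gpu nwu rhj
Hunk 3: at line 1 remove [hxamm,auhj] add [gjm,tkc,wkpne] -> 11 lines: dmge gjm tkc wkpne wgvi boixy azn lgax gpu nwu rhj
Hunk 4: at line 4 remove [boixy] add [pryf,chh,bnseh] -> 13 lines: dmge gjm tkc wkpne wgvi pryf chh bnseh azn lgax gpu nwu rhj
Hunk 5: at line 8 remove [lgax,gpu] add [kbgm,ujgqh] -> 13 lines: dmge gjm tkc wkpne wgvi pryf chh bnseh azn kbgm ujgqh nwu rhj
Hunk 6: at line 7 remove [bnseh,azn,kbgm] add [dffmq] -> 11 lines: dmge gjm tkc wkpne wgvi pryf chh dffmq ujgqh nwu rhj
Final line count: 11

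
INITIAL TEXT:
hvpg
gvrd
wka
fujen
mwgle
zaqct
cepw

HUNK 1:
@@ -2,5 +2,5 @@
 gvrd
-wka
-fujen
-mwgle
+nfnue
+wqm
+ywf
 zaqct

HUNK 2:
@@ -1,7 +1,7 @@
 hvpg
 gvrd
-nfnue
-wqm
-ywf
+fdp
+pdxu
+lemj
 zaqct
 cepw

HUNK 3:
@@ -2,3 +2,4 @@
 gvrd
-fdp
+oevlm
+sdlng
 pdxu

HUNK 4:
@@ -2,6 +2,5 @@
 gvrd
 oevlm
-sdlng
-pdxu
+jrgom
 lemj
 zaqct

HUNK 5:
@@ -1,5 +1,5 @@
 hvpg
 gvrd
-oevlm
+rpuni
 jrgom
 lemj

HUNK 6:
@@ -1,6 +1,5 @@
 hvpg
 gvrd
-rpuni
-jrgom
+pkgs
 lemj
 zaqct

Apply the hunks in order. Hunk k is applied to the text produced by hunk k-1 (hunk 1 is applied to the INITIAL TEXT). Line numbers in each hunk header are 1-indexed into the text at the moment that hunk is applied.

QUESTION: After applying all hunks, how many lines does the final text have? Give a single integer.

Hunk 1: at line 2 remove [wka,fujen,mwgle] add [nfnue,wqm,ywf] -> 7 lines: hvpg gvrd nfnue wqm ywf zaqct cepw
Hunk 2: at line 1 remove [nfnue,wqm,ywf] add [fdp,pdxu,lemj] -> 7 lines: hvpg gvrd fdp pdxu lemj zaqct cepw
Hunk 3: at line 2 remove [fdp] add [oevlm,sdlng] -> 8 lines: hvpg gvrd oevlm sdlng pdxu lemj zaqct cepw
Hunk 4: at line 2 remove [sdlng,pdxu] add [jrgom] -> 7 lines: hvpg gvrd oevlm jrgom lemj zaqct cepw
Hunk 5: at line 1 remove [oevlm] add [rpuni] -> 7 lines: hvpg gvrd rpuni jrgom lemj zaqct cepw
Hunk 6: at line 1 remove [rpuni,jrgom] add [pkgs] -> 6 lines: hvpg gvrd pkgs lemj zaqct cepw
Final line count: 6

Answer: 6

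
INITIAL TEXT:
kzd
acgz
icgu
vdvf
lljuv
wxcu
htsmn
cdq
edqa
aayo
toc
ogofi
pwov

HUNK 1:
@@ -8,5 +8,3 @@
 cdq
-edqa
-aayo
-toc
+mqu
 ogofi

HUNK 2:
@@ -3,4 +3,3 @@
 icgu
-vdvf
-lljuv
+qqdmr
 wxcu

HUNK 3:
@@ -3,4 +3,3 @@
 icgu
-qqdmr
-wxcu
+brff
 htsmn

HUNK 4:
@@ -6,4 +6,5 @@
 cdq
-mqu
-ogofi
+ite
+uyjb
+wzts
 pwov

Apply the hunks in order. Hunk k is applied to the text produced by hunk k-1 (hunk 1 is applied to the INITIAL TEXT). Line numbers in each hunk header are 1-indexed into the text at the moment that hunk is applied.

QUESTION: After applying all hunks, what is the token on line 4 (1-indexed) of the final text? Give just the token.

Answer: brff

Derivation:
Hunk 1: at line 8 remove [edqa,aayo,toc] add [mqu] -> 11 lines: kzd acgz icgu vdvf lljuv wxcu htsmn cdq mqu ogofi pwov
Hunk 2: at line 3 remove [vdvf,lljuv] add [qqdmr] -> 10 lines: kzd acgz icgu qqdmr wxcu htsmn cdq mqu ogofi pwov
Hunk 3: at line 3 remove [qqdmr,wxcu] add [brff] -> 9 lines: kzd acgz icgu brff htsmn cdq mqu ogofi pwov
Hunk 4: at line 6 remove [mqu,ogofi] add [ite,uyjb,wzts] -> 10 lines: kzd acgz icgu brff htsmn cdq ite uyjb wzts pwov
Final line 4: brff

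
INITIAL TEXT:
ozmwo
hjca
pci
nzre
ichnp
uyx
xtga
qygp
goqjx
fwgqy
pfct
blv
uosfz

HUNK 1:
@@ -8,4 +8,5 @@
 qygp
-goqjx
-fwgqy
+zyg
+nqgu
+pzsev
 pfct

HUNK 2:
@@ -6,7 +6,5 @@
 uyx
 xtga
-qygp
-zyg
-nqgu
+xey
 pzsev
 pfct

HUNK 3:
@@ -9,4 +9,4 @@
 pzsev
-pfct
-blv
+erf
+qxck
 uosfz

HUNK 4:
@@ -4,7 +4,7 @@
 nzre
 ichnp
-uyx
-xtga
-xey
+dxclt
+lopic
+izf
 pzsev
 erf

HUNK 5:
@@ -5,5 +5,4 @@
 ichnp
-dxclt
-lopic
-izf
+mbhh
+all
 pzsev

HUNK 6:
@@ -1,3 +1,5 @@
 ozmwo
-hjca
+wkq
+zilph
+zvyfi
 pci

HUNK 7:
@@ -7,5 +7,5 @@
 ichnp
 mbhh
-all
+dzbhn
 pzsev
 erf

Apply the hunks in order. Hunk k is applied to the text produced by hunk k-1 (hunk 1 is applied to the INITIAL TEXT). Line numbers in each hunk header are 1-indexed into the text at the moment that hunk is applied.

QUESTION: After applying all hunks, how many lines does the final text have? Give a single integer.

Hunk 1: at line 8 remove [goqjx,fwgqy] add [zyg,nqgu,pzsev] -> 14 lines: ozmwo hjca pci nzre ichnp uyx xtga qygp zyg nqgu pzsev pfct blv uosfz
Hunk 2: at line 6 remove [qygp,zyg,nqgu] add [xey] -> 12 lines: ozmwo hjca pci nzre ichnp uyx xtga xey pzsev pfct blv uosfz
Hunk 3: at line 9 remove [pfct,blv] add [erf,qxck] -> 12 lines: ozmwo hjca pci nzre ichnp uyx xtga xey pzsev erf qxck uosfz
Hunk 4: at line 4 remove [uyx,xtga,xey] add [dxclt,lopic,izf] -> 12 lines: ozmwo hjca pci nzre ichnp dxclt lopic izf pzsev erf qxck uosfz
Hunk 5: at line 5 remove [dxclt,lopic,izf] add [mbhh,all] -> 11 lines: ozmwo hjca pci nzre ichnp mbhh all pzsev erf qxck uosfz
Hunk 6: at line 1 remove [hjca] add [wkq,zilph,zvyfi] -> 13 lines: ozmwo wkq zilph zvyfi pci nzre ichnp mbhh all pzsev erf qxck uosfz
Hunk 7: at line 7 remove [all] add [dzbhn] -> 13 lines: ozmwo wkq zilph zvyfi pci nzre ichnp mbhh dzbhn pzsev erf qxck uosfz
Final line count: 13

Answer: 13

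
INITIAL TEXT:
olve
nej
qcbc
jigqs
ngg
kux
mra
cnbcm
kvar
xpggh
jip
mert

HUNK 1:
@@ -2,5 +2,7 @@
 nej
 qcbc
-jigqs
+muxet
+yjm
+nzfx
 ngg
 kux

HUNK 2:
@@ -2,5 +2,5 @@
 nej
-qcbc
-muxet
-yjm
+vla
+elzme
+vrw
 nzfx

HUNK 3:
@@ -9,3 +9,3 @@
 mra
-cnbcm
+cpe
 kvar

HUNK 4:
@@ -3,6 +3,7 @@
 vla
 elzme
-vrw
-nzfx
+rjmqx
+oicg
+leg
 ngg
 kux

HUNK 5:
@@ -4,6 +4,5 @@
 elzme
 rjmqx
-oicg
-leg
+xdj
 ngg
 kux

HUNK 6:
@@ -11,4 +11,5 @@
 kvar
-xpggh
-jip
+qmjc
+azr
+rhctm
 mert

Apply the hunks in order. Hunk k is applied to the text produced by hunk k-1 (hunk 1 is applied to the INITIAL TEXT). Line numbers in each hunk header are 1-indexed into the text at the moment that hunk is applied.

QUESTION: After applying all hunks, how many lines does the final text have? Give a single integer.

Hunk 1: at line 2 remove [jigqs] add [muxet,yjm,nzfx] -> 14 lines: olve nej qcbc muxet yjm nzfx ngg kux mra cnbcm kvar xpggh jip mert
Hunk 2: at line 2 remove [qcbc,muxet,yjm] add [vla,elzme,vrw] -> 14 lines: olve nej vla elzme vrw nzfx ngg kux mra cnbcm kvar xpggh jip mert
Hunk 3: at line 9 remove [cnbcm] add [cpe] -> 14 lines: olve nej vla elzme vrw nzfx ngg kux mra cpe kvar xpggh jip mert
Hunk 4: at line 3 remove [vrw,nzfx] add [rjmqx,oicg,leg] -> 15 lines: olve nej vla elzme rjmqx oicg leg ngg kux mra cpe kvar xpggh jip mert
Hunk 5: at line 4 remove [oicg,leg] add [xdj] -> 14 lines: olve nej vla elzme rjmqx xdj ngg kux mra cpe kvar xpggh jip mert
Hunk 6: at line 11 remove [xpggh,jip] add [qmjc,azr,rhctm] -> 15 lines: olve nej vla elzme rjmqx xdj ngg kux mra cpe kvar qmjc azr rhctm mert
Final line count: 15

Answer: 15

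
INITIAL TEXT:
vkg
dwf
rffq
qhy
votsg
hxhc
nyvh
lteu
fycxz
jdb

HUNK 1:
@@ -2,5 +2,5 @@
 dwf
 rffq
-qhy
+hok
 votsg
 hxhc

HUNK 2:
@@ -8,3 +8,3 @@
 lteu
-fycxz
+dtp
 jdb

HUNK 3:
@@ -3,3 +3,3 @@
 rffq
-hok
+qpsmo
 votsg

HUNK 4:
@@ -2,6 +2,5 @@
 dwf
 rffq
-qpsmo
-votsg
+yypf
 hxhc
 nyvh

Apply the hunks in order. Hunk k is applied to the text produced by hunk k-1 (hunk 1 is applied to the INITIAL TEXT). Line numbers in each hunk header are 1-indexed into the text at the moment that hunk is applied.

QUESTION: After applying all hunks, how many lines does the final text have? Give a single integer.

Answer: 9

Derivation:
Hunk 1: at line 2 remove [qhy] add [hok] -> 10 lines: vkg dwf rffq hok votsg hxhc nyvh lteu fycxz jdb
Hunk 2: at line 8 remove [fycxz] add [dtp] -> 10 lines: vkg dwf rffq hok votsg hxhc nyvh lteu dtp jdb
Hunk 3: at line 3 remove [hok] add [qpsmo] -> 10 lines: vkg dwf rffq qpsmo votsg hxhc nyvh lteu dtp jdb
Hunk 4: at line 2 remove [qpsmo,votsg] add [yypf] -> 9 lines: vkg dwf rffq yypf hxhc nyvh lteu dtp jdb
Final line count: 9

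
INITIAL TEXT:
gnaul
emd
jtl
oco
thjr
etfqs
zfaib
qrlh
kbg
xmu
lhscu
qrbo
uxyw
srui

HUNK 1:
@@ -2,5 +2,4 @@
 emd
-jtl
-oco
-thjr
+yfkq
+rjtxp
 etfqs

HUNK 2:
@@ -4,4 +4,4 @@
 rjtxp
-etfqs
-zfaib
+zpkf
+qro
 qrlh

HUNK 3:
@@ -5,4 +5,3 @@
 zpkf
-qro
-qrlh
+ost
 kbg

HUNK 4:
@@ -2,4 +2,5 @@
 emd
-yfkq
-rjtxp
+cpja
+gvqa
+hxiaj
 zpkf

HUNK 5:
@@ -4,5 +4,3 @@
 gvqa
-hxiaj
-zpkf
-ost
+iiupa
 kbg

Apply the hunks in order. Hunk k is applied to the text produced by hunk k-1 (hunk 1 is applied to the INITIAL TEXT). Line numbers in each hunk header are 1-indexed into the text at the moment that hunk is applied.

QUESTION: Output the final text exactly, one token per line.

Answer: gnaul
emd
cpja
gvqa
iiupa
kbg
xmu
lhscu
qrbo
uxyw
srui

Derivation:
Hunk 1: at line 2 remove [jtl,oco,thjr] add [yfkq,rjtxp] -> 13 lines: gnaul emd yfkq rjtxp etfqs zfaib qrlh kbg xmu lhscu qrbo uxyw srui
Hunk 2: at line 4 remove [etfqs,zfaib] add [zpkf,qro] -> 13 lines: gnaul emd yfkq rjtxp zpkf qro qrlh kbg xmu lhscu qrbo uxyw srui
Hunk 3: at line 5 remove [qro,qrlh] add [ost] -> 12 lines: gnaul emd yfkq rjtxp zpkf ost kbg xmu lhscu qrbo uxyw srui
Hunk 4: at line 2 remove [yfkq,rjtxp] add [cpja,gvqa,hxiaj] -> 13 lines: gnaul emd cpja gvqa hxiaj zpkf ost kbg xmu lhscu qrbo uxyw srui
Hunk 5: at line 4 remove [hxiaj,zpkf,ost] add [iiupa] -> 11 lines: gnaul emd cpja gvqa iiupa kbg xmu lhscu qrbo uxyw srui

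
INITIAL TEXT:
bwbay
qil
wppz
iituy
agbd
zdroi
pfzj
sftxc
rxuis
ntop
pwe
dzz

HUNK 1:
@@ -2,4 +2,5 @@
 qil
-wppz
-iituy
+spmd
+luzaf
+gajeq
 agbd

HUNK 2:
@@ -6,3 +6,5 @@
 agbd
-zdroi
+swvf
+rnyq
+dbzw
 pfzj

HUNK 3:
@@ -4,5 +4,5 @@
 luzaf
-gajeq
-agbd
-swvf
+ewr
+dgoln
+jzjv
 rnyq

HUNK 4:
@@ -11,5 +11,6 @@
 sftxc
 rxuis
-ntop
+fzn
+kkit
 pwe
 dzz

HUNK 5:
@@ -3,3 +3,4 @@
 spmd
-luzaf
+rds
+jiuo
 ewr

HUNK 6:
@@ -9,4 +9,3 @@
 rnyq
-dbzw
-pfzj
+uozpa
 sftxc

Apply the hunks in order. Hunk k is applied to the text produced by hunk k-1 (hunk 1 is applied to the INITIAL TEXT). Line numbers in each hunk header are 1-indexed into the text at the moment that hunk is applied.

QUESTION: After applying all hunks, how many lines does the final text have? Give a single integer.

Answer: 16

Derivation:
Hunk 1: at line 2 remove [wppz,iituy] add [spmd,luzaf,gajeq] -> 13 lines: bwbay qil spmd luzaf gajeq agbd zdroi pfzj sftxc rxuis ntop pwe dzz
Hunk 2: at line 6 remove [zdroi] add [swvf,rnyq,dbzw] -> 15 lines: bwbay qil spmd luzaf gajeq agbd swvf rnyq dbzw pfzj sftxc rxuis ntop pwe dzz
Hunk 3: at line 4 remove [gajeq,agbd,swvf] add [ewr,dgoln,jzjv] -> 15 lines: bwbay qil spmd luzaf ewr dgoln jzjv rnyq dbzw pfzj sftxc rxuis ntop pwe dzz
Hunk 4: at line 11 remove [ntop] add [fzn,kkit] -> 16 lines: bwbay qil spmd luzaf ewr dgoln jzjv rnyq dbzw pfzj sftxc rxuis fzn kkit pwe dzz
Hunk 5: at line 3 remove [luzaf] add [rds,jiuo] -> 17 lines: bwbay qil spmd rds jiuo ewr dgoln jzjv rnyq dbzw pfzj sftxc rxuis fzn kkit pwe dzz
Hunk 6: at line 9 remove [dbzw,pfzj] add [uozpa] -> 16 lines: bwbay qil spmd rds jiuo ewr dgoln jzjv rnyq uozpa sftxc rxuis fzn kkit pwe dzz
Final line count: 16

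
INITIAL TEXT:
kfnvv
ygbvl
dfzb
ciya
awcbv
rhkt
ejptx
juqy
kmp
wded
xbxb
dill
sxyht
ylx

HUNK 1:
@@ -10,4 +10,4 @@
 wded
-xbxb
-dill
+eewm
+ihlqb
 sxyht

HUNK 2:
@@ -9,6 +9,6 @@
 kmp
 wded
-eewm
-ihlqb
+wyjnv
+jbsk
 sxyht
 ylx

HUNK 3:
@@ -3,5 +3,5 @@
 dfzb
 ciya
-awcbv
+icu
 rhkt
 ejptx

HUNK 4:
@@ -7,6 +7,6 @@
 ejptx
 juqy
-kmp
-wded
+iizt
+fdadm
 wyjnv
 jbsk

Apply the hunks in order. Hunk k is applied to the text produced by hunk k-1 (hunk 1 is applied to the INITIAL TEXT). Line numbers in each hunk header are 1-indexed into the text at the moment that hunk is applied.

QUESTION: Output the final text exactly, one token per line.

Answer: kfnvv
ygbvl
dfzb
ciya
icu
rhkt
ejptx
juqy
iizt
fdadm
wyjnv
jbsk
sxyht
ylx

Derivation:
Hunk 1: at line 10 remove [xbxb,dill] add [eewm,ihlqb] -> 14 lines: kfnvv ygbvl dfzb ciya awcbv rhkt ejptx juqy kmp wded eewm ihlqb sxyht ylx
Hunk 2: at line 9 remove [eewm,ihlqb] add [wyjnv,jbsk] -> 14 lines: kfnvv ygbvl dfzb ciya awcbv rhkt ejptx juqy kmp wded wyjnv jbsk sxyht ylx
Hunk 3: at line 3 remove [awcbv] add [icu] -> 14 lines: kfnvv ygbvl dfzb ciya icu rhkt ejptx juqy kmp wded wyjnv jbsk sxyht ylx
Hunk 4: at line 7 remove [kmp,wded] add [iizt,fdadm] -> 14 lines: kfnvv ygbvl dfzb ciya icu rhkt ejptx juqy iizt fdadm wyjnv jbsk sxyht ylx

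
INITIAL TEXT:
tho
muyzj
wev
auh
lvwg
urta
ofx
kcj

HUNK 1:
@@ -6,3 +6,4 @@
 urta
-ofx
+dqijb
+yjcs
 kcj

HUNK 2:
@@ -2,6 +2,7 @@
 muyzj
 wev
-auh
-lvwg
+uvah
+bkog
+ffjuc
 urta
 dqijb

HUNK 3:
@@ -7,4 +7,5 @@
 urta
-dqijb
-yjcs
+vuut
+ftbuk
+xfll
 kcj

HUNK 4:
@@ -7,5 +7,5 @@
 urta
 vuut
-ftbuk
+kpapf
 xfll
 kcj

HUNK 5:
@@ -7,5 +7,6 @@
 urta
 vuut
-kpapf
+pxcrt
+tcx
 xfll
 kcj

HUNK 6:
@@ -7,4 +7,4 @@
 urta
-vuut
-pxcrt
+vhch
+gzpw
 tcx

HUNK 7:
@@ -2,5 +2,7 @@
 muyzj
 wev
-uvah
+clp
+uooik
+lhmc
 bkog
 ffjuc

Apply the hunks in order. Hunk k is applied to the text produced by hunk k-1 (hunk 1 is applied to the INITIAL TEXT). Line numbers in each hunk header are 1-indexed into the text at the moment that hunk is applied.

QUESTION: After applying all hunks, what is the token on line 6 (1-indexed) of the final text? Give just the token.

Answer: lhmc

Derivation:
Hunk 1: at line 6 remove [ofx] add [dqijb,yjcs] -> 9 lines: tho muyzj wev auh lvwg urta dqijb yjcs kcj
Hunk 2: at line 2 remove [auh,lvwg] add [uvah,bkog,ffjuc] -> 10 lines: tho muyzj wev uvah bkog ffjuc urta dqijb yjcs kcj
Hunk 3: at line 7 remove [dqijb,yjcs] add [vuut,ftbuk,xfll] -> 11 lines: tho muyzj wev uvah bkog ffjuc urta vuut ftbuk xfll kcj
Hunk 4: at line 7 remove [ftbuk] add [kpapf] -> 11 lines: tho muyzj wev uvah bkog ffjuc urta vuut kpapf xfll kcj
Hunk 5: at line 7 remove [kpapf] add [pxcrt,tcx] -> 12 lines: tho muyzj wev uvah bkog ffjuc urta vuut pxcrt tcx xfll kcj
Hunk 6: at line 7 remove [vuut,pxcrt] add [vhch,gzpw] -> 12 lines: tho muyzj wev uvah bkog ffjuc urta vhch gzpw tcx xfll kcj
Hunk 7: at line 2 remove [uvah] add [clp,uooik,lhmc] -> 14 lines: tho muyzj wev clp uooik lhmc bkog ffjuc urta vhch gzpw tcx xfll kcj
Final line 6: lhmc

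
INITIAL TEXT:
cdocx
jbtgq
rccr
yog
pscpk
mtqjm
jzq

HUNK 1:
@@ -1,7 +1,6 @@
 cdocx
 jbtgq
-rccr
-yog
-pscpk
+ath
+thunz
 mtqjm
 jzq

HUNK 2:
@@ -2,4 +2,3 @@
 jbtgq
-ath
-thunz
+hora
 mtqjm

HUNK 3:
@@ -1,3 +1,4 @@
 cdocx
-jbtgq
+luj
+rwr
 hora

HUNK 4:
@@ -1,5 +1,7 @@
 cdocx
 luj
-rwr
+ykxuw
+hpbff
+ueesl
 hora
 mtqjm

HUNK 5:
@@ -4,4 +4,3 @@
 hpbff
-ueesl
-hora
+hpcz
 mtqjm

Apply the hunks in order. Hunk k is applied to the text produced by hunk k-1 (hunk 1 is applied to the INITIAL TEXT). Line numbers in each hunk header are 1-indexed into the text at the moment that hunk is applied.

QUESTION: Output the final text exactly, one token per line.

Answer: cdocx
luj
ykxuw
hpbff
hpcz
mtqjm
jzq

Derivation:
Hunk 1: at line 1 remove [rccr,yog,pscpk] add [ath,thunz] -> 6 lines: cdocx jbtgq ath thunz mtqjm jzq
Hunk 2: at line 2 remove [ath,thunz] add [hora] -> 5 lines: cdocx jbtgq hora mtqjm jzq
Hunk 3: at line 1 remove [jbtgq] add [luj,rwr] -> 6 lines: cdocx luj rwr hora mtqjm jzq
Hunk 4: at line 1 remove [rwr] add [ykxuw,hpbff,ueesl] -> 8 lines: cdocx luj ykxuw hpbff ueesl hora mtqjm jzq
Hunk 5: at line 4 remove [ueesl,hora] add [hpcz] -> 7 lines: cdocx luj ykxuw hpbff hpcz mtqjm jzq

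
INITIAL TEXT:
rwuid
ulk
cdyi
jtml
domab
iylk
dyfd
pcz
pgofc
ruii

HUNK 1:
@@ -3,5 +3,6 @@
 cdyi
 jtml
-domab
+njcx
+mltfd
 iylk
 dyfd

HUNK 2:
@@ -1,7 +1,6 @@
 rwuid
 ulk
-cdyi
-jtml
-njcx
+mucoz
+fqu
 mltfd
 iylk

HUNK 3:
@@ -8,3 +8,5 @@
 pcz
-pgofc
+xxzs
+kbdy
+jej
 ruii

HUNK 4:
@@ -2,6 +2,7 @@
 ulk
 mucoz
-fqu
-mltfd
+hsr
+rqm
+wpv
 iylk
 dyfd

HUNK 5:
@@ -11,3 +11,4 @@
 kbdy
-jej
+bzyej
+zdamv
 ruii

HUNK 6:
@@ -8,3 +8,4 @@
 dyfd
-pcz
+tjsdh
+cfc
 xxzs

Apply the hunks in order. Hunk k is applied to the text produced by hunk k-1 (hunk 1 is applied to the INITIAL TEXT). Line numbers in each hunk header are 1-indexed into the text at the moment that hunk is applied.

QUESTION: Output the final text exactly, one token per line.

Answer: rwuid
ulk
mucoz
hsr
rqm
wpv
iylk
dyfd
tjsdh
cfc
xxzs
kbdy
bzyej
zdamv
ruii

Derivation:
Hunk 1: at line 3 remove [domab] add [njcx,mltfd] -> 11 lines: rwuid ulk cdyi jtml njcx mltfd iylk dyfd pcz pgofc ruii
Hunk 2: at line 1 remove [cdyi,jtml,njcx] add [mucoz,fqu] -> 10 lines: rwuid ulk mucoz fqu mltfd iylk dyfd pcz pgofc ruii
Hunk 3: at line 8 remove [pgofc] add [xxzs,kbdy,jej] -> 12 lines: rwuid ulk mucoz fqu mltfd iylk dyfd pcz xxzs kbdy jej ruii
Hunk 4: at line 2 remove [fqu,mltfd] add [hsr,rqm,wpv] -> 13 lines: rwuid ulk mucoz hsr rqm wpv iylk dyfd pcz xxzs kbdy jej ruii
Hunk 5: at line 11 remove [jej] add [bzyej,zdamv] -> 14 lines: rwuid ulk mucoz hsr rqm wpv iylk dyfd pcz xxzs kbdy bzyej zdamv ruii
Hunk 6: at line 8 remove [pcz] add [tjsdh,cfc] -> 15 lines: rwuid ulk mucoz hsr rqm wpv iylk dyfd tjsdh cfc xxzs kbdy bzyej zdamv ruii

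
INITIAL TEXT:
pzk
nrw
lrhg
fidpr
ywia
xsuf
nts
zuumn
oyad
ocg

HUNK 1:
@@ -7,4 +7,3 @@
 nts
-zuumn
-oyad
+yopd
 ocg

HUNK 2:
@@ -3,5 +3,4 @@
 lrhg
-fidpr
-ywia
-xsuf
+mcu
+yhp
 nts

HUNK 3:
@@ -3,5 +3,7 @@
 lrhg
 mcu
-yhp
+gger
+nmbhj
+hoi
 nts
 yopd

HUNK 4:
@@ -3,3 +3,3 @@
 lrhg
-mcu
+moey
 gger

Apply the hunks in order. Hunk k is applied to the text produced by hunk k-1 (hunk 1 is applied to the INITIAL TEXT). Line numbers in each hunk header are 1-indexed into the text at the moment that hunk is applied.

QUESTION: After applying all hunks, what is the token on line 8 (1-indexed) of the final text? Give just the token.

Answer: nts

Derivation:
Hunk 1: at line 7 remove [zuumn,oyad] add [yopd] -> 9 lines: pzk nrw lrhg fidpr ywia xsuf nts yopd ocg
Hunk 2: at line 3 remove [fidpr,ywia,xsuf] add [mcu,yhp] -> 8 lines: pzk nrw lrhg mcu yhp nts yopd ocg
Hunk 3: at line 3 remove [yhp] add [gger,nmbhj,hoi] -> 10 lines: pzk nrw lrhg mcu gger nmbhj hoi nts yopd ocg
Hunk 4: at line 3 remove [mcu] add [moey] -> 10 lines: pzk nrw lrhg moey gger nmbhj hoi nts yopd ocg
Final line 8: nts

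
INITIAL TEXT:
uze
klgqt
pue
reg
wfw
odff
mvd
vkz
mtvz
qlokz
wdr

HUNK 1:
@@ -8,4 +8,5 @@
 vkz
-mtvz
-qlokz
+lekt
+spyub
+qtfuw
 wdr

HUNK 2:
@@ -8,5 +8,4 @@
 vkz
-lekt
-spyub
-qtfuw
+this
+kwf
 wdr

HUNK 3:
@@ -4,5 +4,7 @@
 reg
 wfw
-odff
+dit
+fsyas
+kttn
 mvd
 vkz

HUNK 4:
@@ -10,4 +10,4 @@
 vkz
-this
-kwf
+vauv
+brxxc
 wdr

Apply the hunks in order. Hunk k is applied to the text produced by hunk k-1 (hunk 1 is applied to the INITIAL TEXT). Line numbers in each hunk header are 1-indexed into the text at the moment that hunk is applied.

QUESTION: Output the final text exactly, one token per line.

Hunk 1: at line 8 remove [mtvz,qlokz] add [lekt,spyub,qtfuw] -> 12 lines: uze klgqt pue reg wfw odff mvd vkz lekt spyub qtfuw wdr
Hunk 2: at line 8 remove [lekt,spyub,qtfuw] add [this,kwf] -> 11 lines: uze klgqt pue reg wfw odff mvd vkz this kwf wdr
Hunk 3: at line 4 remove [odff] add [dit,fsyas,kttn] -> 13 lines: uze klgqt pue reg wfw dit fsyas kttn mvd vkz this kwf wdr
Hunk 4: at line 10 remove [this,kwf] add [vauv,brxxc] -> 13 lines: uze klgqt pue reg wfw dit fsyas kttn mvd vkz vauv brxxc wdr

Answer: uze
klgqt
pue
reg
wfw
dit
fsyas
kttn
mvd
vkz
vauv
brxxc
wdr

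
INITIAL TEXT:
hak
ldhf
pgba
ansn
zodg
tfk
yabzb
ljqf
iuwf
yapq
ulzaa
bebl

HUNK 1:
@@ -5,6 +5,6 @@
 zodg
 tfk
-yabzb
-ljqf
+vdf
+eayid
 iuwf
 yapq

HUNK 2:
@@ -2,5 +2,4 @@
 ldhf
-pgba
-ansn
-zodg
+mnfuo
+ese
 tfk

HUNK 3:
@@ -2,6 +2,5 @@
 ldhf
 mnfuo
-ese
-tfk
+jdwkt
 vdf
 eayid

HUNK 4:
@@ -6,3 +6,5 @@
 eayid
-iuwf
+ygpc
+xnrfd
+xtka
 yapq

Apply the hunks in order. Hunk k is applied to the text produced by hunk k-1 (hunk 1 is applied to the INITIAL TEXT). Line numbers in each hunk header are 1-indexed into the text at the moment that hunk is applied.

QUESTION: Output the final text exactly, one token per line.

Hunk 1: at line 5 remove [yabzb,ljqf] add [vdf,eayid] -> 12 lines: hak ldhf pgba ansn zodg tfk vdf eayid iuwf yapq ulzaa bebl
Hunk 2: at line 2 remove [pgba,ansn,zodg] add [mnfuo,ese] -> 11 lines: hak ldhf mnfuo ese tfk vdf eayid iuwf yapq ulzaa bebl
Hunk 3: at line 2 remove [ese,tfk] add [jdwkt] -> 10 lines: hak ldhf mnfuo jdwkt vdf eayid iuwf yapq ulzaa bebl
Hunk 4: at line 6 remove [iuwf] add [ygpc,xnrfd,xtka] -> 12 lines: hak ldhf mnfuo jdwkt vdf eayid ygpc xnrfd xtka yapq ulzaa bebl

Answer: hak
ldhf
mnfuo
jdwkt
vdf
eayid
ygpc
xnrfd
xtka
yapq
ulzaa
bebl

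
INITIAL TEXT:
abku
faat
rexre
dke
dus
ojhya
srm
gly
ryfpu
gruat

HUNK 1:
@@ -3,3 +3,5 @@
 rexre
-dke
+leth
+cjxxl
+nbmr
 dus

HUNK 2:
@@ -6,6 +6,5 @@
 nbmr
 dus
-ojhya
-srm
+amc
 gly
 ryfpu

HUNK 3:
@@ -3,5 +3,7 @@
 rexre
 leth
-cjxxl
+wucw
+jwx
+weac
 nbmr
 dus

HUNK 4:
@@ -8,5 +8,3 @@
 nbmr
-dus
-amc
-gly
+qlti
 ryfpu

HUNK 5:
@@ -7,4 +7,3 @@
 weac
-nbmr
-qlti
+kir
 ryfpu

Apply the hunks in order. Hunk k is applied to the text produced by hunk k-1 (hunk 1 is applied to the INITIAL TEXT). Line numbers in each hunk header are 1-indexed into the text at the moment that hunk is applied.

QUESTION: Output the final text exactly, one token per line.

Hunk 1: at line 3 remove [dke] add [leth,cjxxl,nbmr] -> 12 lines: abku faat rexre leth cjxxl nbmr dus ojhya srm gly ryfpu gruat
Hunk 2: at line 6 remove [ojhya,srm] add [amc] -> 11 lines: abku faat rexre leth cjxxl nbmr dus amc gly ryfpu gruat
Hunk 3: at line 3 remove [cjxxl] add [wucw,jwx,weac] -> 13 lines: abku faat rexre leth wucw jwx weac nbmr dus amc gly ryfpu gruat
Hunk 4: at line 8 remove [dus,amc,gly] add [qlti] -> 11 lines: abku faat rexre leth wucw jwx weac nbmr qlti ryfpu gruat
Hunk 5: at line 7 remove [nbmr,qlti] add [kir] -> 10 lines: abku faat rexre leth wucw jwx weac kir ryfpu gruat

Answer: abku
faat
rexre
leth
wucw
jwx
weac
kir
ryfpu
gruat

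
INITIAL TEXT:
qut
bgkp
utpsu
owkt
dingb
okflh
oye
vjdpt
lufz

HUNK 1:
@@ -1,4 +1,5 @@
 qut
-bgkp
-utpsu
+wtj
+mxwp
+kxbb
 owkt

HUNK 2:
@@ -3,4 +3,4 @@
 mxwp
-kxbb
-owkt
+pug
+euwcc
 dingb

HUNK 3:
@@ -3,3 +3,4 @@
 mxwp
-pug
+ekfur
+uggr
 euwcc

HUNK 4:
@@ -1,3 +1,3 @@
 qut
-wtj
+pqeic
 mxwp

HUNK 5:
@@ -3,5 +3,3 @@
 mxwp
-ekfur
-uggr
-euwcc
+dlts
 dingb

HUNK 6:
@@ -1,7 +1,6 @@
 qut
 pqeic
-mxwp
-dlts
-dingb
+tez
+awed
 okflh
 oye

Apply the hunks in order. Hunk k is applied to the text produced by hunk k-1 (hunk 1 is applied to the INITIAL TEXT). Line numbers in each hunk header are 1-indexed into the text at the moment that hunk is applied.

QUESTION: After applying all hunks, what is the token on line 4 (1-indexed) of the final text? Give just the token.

Answer: awed

Derivation:
Hunk 1: at line 1 remove [bgkp,utpsu] add [wtj,mxwp,kxbb] -> 10 lines: qut wtj mxwp kxbb owkt dingb okflh oye vjdpt lufz
Hunk 2: at line 3 remove [kxbb,owkt] add [pug,euwcc] -> 10 lines: qut wtj mxwp pug euwcc dingb okflh oye vjdpt lufz
Hunk 3: at line 3 remove [pug] add [ekfur,uggr] -> 11 lines: qut wtj mxwp ekfur uggr euwcc dingb okflh oye vjdpt lufz
Hunk 4: at line 1 remove [wtj] add [pqeic] -> 11 lines: qut pqeic mxwp ekfur uggr euwcc dingb okflh oye vjdpt lufz
Hunk 5: at line 3 remove [ekfur,uggr,euwcc] add [dlts] -> 9 lines: qut pqeic mxwp dlts dingb okflh oye vjdpt lufz
Hunk 6: at line 1 remove [mxwp,dlts,dingb] add [tez,awed] -> 8 lines: qut pqeic tez awed okflh oye vjdpt lufz
Final line 4: awed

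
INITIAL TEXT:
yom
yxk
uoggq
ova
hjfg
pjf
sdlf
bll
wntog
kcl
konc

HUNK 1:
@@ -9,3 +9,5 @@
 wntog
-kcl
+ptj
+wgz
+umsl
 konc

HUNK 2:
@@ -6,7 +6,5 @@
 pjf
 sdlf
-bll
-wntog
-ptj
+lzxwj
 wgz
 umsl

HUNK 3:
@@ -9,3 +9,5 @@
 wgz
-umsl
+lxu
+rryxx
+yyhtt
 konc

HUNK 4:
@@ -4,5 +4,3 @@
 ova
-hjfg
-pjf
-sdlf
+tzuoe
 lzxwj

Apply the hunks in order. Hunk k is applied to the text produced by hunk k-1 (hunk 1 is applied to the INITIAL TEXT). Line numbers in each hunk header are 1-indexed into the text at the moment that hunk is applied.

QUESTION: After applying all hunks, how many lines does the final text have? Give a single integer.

Answer: 11

Derivation:
Hunk 1: at line 9 remove [kcl] add [ptj,wgz,umsl] -> 13 lines: yom yxk uoggq ova hjfg pjf sdlf bll wntog ptj wgz umsl konc
Hunk 2: at line 6 remove [bll,wntog,ptj] add [lzxwj] -> 11 lines: yom yxk uoggq ova hjfg pjf sdlf lzxwj wgz umsl konc
Hunk 3: at line 9 remove [umsl] add [lxu,rryxx,yyhtt] -> 13 lines: yom yxk uoggq ova hjfg pjf sdlf lzxwj wgz lxu rryxx yyhtt konc
Hunk 4: at line 4 remove [hjfg,pjf,sdlf] add [tzuoe] -> 11 lines: yom yxk uoggq ova tzuoe lzxwj wgz lxu rryxx yyhtt konc
Final line count: 11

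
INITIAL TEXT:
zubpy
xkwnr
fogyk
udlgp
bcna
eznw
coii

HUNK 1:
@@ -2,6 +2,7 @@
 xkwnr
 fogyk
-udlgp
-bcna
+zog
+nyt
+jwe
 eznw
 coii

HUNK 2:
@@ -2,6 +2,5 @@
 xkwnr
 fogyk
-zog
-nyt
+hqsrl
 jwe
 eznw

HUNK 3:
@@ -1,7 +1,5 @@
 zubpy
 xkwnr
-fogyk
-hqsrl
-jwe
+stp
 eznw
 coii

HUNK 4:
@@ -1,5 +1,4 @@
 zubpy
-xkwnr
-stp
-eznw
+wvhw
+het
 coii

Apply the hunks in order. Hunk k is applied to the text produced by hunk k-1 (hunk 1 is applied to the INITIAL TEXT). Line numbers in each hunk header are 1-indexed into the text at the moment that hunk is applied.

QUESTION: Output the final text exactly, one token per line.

Answer: zubpy
wvhw
het
coii

Derivation:
Hunk 1: at line 2 remove [udlgp,bcna] add [zog,nyt,jwe] -> 8 lines: zubpy xkwnr fogyk zog nyt jwe eznw coii
Hunk 2: at line 2 remove [zog,nyt] add [hqsrl] -> 7 lines: zubpy xkwnr fogyk hqsrl jwe eznw coii
Hunk 3: at line 1 remove [fogyk,hqsrl,jwe] add [stp] -> 5 lines: zubpy xkwnr stp eznw coii
Hunk 4: at line 1 remove [xkwnr,stp,eznw] add [wvhw,het] -> 4 lines: zubpy wvhw het coii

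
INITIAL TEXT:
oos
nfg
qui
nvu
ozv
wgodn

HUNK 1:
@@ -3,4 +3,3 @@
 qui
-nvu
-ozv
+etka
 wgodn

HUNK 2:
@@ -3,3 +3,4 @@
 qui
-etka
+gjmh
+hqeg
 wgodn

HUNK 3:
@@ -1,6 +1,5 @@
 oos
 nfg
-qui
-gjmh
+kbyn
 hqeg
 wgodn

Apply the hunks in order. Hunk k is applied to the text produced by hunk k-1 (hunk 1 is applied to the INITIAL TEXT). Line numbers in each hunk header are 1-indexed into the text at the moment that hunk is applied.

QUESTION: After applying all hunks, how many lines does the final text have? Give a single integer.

Answer: 5

Derivation:
Hunk 1: at line 3 remove [nvu,ozv] add [etka] -> 5 lines: oos nfg qui etka wgodn
Hunk 2: at line 3 remove [etka] add [gjmh,hqeg] -> 6 lines: oos nfg qui gjmh hqeg wgodn
Hunk 3: at line 1 remove [qui,gjmh] add [kbyn] -> 5 lines: oos nfg kbyn hqeg wgodn
Final line count: 5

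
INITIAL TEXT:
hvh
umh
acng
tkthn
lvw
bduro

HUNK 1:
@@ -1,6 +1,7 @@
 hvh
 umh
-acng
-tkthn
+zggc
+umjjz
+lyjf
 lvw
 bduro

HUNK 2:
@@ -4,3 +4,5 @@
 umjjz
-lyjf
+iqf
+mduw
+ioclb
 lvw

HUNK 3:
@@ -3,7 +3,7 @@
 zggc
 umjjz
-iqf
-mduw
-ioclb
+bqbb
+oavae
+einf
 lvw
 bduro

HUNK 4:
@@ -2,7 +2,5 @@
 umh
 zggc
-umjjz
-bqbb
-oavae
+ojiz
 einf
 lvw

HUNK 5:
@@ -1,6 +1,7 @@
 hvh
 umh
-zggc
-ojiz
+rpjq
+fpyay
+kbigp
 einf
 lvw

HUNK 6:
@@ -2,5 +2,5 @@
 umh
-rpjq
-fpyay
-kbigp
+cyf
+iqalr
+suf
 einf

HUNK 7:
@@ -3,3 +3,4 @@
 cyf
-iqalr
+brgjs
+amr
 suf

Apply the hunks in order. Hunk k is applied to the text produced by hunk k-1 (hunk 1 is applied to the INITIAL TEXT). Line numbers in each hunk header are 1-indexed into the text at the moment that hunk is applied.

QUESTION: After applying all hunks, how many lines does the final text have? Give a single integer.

Hunk 1: at line 1 remove [acng,tkthn] add [zggc,umjjz,lyjf] -> 7 lines: hvh umh zggc umjjz lyjf lvw bduro
Hunk 2: at line 4 remove [lyjf] add [iqf,mduw,ioclb] -> 9 lines: hvh umh zggc umjjz iqf mduw ioclb lvw bduro
Hunk 3: at line 3 remove [iqf,mduw,ioclb] add [bqbb,oavae,einf] -> 9 lines: hvh umh zggc umjjz bqbb oavae einf lvw bduro
Hunk 4: at line 2 remove [umjjz,bqbb,oavae] add [ojiz] -> 7 lines: hvh umh zggc ojiz einf lvw bduro
Hunk 5: at line 1 remove [zggc,ojiz] add [rpjq,fpyay,kbigp] -> 8 lines: hvh umh rpjq fpyay kbigp einf lvw bduro
Hunk 6: at line 2 remove [rpjq,fpyay,kbigp] add [cyf,iqalr,suf] -> 8 lines: hvh umh cyf iqalr suf einf lvw bduro
Hunk 7: at line 3 remove [iqalr] add [brgjs,amr] -> 9 lines: hvh umh cyf brgjs amr suf einf lvw bduro
Final line count: 9

Answer: 9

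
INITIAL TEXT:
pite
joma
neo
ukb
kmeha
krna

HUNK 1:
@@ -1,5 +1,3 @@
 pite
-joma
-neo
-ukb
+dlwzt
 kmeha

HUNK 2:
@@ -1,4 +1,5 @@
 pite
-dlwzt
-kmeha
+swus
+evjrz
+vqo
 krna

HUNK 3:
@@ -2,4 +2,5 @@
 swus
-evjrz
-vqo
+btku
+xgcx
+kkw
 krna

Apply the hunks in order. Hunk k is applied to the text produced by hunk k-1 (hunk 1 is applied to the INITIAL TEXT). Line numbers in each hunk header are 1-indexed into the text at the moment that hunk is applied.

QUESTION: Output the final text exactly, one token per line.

Hunk 1: at line 1 remove [joma,neo,ukb] add [dlwzt] -> 4 lines: pite dlwzt kmeha krna
Hunk 2: at line 1 remove [dlwzt,kmeha] add [swus,evjrz,vqo] -> 5 lines: pite swus evjrz vqo krna
Hunk 3: at line 2 remove [evjrz,vqo] add [btku,xgcx,kkw] -> 6 lines: pite swus btku xgcx kkw krna

Answer: pite
swus
btku
xgcx
kkw
krna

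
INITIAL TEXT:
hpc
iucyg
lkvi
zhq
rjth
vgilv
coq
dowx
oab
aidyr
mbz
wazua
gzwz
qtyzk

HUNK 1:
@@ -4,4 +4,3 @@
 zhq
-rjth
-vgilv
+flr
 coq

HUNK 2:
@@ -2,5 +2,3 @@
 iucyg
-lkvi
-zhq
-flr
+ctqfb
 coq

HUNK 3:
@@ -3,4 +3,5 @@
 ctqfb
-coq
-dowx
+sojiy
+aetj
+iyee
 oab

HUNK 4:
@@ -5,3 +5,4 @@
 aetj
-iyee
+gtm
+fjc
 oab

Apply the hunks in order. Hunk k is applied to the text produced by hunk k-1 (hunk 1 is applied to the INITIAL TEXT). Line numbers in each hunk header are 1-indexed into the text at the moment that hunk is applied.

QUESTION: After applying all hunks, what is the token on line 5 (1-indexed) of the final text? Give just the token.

Answer: aetj

Derivation:
Hunk 1: at line 4 remove [rjth,vgilv] add [flr] -> 13 lines: hpc iucyg lkvi zhq flr coq dowx oab aidyr mbz wazua gzwz qtyzk
Hunk 2: at line 2 remove [lkvi,zhq,flr] add [ctqfb] -> 11 lines: hpc iucyg ctqfb coq dowx oab aidyr mbz wazua gzwz qtyzk
Hunk 3: at line 3 remove [coq,dowx] add [sojiy,aetj,iyee] -> 12 lines: hpc iucyg ctqfb sojiy aetj iyee oab aidyr mbz wazua gzwz qtyzk
Hunk 4: at line 5 remove [iyee] add [gtm,fjc] -> 13 lines: hpc iucyg ctqfb sojiy aetj gtm fjc oab aidyr mbz wazua gzwz qtyzk
Final line 5: aetj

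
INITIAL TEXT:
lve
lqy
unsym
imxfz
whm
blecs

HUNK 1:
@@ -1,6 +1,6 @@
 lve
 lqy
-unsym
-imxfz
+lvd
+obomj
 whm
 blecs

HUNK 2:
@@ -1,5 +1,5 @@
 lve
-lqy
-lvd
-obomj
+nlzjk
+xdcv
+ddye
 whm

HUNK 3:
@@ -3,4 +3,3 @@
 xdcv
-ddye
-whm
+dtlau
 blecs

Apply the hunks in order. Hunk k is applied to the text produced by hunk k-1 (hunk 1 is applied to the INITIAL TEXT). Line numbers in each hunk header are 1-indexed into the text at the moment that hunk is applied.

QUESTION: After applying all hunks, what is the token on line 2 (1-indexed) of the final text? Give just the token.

Hunk 1: at line 1 remove [unsym,imxfz] add [lvd,obomj] -> 6 lines: lve lqy lvd obomj whm blecs
Hunk 2: at line 1 remove [lqy,lvd,obomj] add [nlzjk,xdcv,ddye] -> 6 lines: lve nlzjk xdcv ddye whm blecs
Hunk 3: at line 3 remove [ddye,whm] add [dtlau] -> 5 lines: lve nlzjk xdcv dtlau blecs
Final line 2: nlzjk

Answer: nlzjk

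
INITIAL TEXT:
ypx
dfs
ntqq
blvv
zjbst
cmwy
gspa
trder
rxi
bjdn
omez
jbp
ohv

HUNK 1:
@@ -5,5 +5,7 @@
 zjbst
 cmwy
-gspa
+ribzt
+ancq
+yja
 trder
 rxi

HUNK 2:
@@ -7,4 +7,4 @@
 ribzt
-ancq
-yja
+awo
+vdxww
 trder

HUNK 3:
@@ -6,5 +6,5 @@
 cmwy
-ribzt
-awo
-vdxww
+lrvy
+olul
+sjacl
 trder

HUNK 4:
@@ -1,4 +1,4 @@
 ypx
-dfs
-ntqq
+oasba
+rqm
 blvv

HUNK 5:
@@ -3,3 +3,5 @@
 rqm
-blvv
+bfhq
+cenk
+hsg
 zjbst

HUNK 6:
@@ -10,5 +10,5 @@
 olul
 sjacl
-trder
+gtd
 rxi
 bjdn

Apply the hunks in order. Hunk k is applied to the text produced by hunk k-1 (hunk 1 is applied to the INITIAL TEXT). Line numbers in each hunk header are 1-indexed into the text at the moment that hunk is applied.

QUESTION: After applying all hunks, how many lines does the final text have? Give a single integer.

Answer: 17

Derivation:
Hunk 1: at line 5 remove [gspa] add [ribzt,ancq,yja] -> 15 lines: ypx dfs ntqq blvv zjbst cmwy ribzt ancq yja trder rxi bjdn omez jbp ohv
Hunk 2: at line 7 remove [ancq,yja] add [awo,vdxww] -> 15 lines: ypx dfs ntqq blvv zjbst cmwy ribzt awo vdxww trder rxi bjdn omez jbp ohv
Hunk 3: at line 6 remove [ribzt,awo,vdxww] add [lrvy,olul,sjacl] -> 15 lines: ypx dfs ntqq blvv zjbst cmwy lrvy olul sjacl trder rxi bjdn omez jbp ohv
Hunk 4: at line 1 remove [dfs,ntqq] add [oasba,rqm] -> 15 lines: ypx oasba rqm blvv zjbst cmwy lrvy olul sjacl trder rxi bjdn omez jbp ohv
Hunk 5: at line 3 remove [blvv] add [bfhq,cenk,hsg] -> 17 lines: ypx oasba rqm bfhq cenk hsg zjbst cmwy lrvy olul sjacl trder rxi bjdn omez jbp ohv
Hunk 6: at line 10 remove [trder] add [gtd] -> 17 lines: ypx oasba rqm bfhq cenk hsg zjbst cmwy lrvy olul sjacl gtd rxi bjdn omez jbp ohv
Final line count: 17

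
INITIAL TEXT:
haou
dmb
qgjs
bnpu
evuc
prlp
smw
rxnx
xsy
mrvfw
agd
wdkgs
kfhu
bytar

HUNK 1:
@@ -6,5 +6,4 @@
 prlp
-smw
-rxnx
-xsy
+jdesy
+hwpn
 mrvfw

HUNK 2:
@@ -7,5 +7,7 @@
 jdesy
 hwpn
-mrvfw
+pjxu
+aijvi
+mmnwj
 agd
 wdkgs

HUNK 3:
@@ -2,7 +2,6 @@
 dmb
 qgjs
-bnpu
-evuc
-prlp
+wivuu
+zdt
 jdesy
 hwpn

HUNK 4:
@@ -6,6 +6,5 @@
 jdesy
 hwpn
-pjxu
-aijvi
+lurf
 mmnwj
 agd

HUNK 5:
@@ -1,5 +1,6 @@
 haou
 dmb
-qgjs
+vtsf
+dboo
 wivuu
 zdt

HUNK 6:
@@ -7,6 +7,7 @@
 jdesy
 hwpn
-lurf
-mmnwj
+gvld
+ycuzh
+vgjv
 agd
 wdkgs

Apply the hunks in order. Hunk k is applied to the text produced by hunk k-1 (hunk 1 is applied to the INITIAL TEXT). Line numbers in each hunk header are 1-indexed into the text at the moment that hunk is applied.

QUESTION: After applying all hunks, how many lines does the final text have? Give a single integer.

Hunk 1: at line 6 remove [smw,rxnx,xsy] add [jdesy,hwpn] -> 13 lines: haou dmb qgjs bnpu evuc prlp jdesy hwpn mrvfw agd wdkgs kfhu bytar
Hunk 2: at line 7 remove [mrvfw] add [pjxu,aijvi,mmnwj] -> 15 lines: haou dmb qgjs bnpu evuc prlp jdesy hwpn pjxu aijvi mmnwj agd wdkgs kfhu bytar
Hunk 3: at line 2 remove [bnpu,evuc,prlp] add [wivuu,zdt] -> 14 lines: haou dmb qgjs wivuu zdt jdesy hwpn pjxu aijvi mmnwj agd wdkgs kfhu bytar
Hunk 4: at line 6 remove [pjxu,aijvi] add [lurf] -> 13 lines: haou dmb qgjs wivuu zdt jdesy hwpn lurf mmnwj agd wdkgs kfhu bytar
Hunk 5: at line 1 remove [qgjs] add [vtsf,dboo] -> 14 lines: haou dmb vtsf dboo wivuu zdt jdesy hwpn lurf mmnwj agd wdkgs kfhu bytar
Hunk 6: at line 7 remove [lurf,mmnwj] add [gvld,ycuzh,vgjv] -> 15 lines: haou dmb vtsf dboo wivuu zdt jdesy hwpn gvld ycuzh vgjv agd wdkgs kfhu bytar
Final line count: 15

Answer: 15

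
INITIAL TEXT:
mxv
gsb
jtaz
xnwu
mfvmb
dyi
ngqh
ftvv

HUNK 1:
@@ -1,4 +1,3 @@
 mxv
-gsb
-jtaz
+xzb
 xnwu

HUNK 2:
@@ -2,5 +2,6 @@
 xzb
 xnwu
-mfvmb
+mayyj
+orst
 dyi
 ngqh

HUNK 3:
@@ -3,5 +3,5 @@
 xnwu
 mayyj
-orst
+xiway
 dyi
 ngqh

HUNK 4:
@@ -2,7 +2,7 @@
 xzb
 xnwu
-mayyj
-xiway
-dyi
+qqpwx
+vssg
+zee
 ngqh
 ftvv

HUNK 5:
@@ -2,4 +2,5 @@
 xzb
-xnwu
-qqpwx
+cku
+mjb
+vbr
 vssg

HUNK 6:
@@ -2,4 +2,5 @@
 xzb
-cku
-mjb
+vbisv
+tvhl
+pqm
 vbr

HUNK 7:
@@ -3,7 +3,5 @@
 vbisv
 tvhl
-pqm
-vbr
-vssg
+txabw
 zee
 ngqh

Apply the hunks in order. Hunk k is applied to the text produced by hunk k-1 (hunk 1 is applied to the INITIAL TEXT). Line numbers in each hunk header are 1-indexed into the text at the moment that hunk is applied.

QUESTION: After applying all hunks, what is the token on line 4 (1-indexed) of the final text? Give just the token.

Hunk 1: at line 1 remove [gsb,jtaz] add [xzb] -> 7 lines: mxv xzb xnwu mfvmb dyi ngqh ftvv
Hunk 2: at line 2 remove [mfvmb] add [mayyj,orst] -> 8 lines: mxv xzb xnwu mayyj orst dyi ngqh ftvv
Hunk 3: at line 3 remove [orst] add [xiway] -> 8 lines: mxv xzb xnwu mayyj xiway dyi ngqh ftvv
Hunk 4: at line 2 remove [mayyj,xiway,dyi] add [qqpwx,vssg,zee] -> 8 lines: mxv xzb xnwu qqpwx vssg zee ngqh ftvv
Hunk 5: at line 2 remove [xnwu,qqpwx] add [cku,mjb,vbr] -> 9 lines: mxv xzb cku mjb vbr vssg zee ngqh ftvv
Hunk 6: at line 2 remove [cku,mjb] add [vbisv,tvhl,pqm] -> 10 lines: mxv xzb vbisv tvhl pqm vbr vssg zee ngqh ftvv
Hunk 7: at line 3 remove [pqm,vbr,vssg] add [txabw] -> 8 lines: mxv xzb vbisv tvhl txabw zee ngqh ftvv
Final line 4: tvhl

Answer: tvhl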